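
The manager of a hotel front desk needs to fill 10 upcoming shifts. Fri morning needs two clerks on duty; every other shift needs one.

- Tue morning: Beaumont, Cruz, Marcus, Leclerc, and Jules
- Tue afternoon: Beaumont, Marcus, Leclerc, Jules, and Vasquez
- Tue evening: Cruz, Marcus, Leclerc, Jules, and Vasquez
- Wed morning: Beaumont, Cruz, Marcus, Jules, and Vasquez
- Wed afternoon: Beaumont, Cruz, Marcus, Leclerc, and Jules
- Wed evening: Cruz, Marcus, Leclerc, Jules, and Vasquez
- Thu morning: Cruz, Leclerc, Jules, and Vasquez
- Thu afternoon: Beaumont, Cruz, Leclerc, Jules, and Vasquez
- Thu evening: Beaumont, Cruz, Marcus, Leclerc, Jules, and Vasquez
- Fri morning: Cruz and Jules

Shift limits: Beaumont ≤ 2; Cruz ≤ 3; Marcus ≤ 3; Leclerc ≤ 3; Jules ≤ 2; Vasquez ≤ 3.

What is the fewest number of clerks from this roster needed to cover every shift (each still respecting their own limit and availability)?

4

11 slots to fill and no one can take more than 3, so at least ⌈11/3⌉ = 4 clerks are needed.
Cruz, Marcus, Leclerc, and Jules alone can cover everything: Tue morning→Marcus, Tue afternoon→Marcus, Tue evening→Marcus, Wed morning→Cruz, Wed afternoon→Leclerc, Wed evening→Leclerc, Thu morning→Cruz, Thu afternoon→Leclerc, Thu evening→Jules, Fri morning→Cruz+Jules.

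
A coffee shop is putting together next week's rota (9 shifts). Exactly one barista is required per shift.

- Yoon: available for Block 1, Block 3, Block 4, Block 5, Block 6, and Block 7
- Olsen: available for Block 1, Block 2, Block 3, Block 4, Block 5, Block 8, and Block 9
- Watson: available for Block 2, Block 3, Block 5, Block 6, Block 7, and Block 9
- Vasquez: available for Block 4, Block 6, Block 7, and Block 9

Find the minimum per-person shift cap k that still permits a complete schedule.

With 4 baristas and 9 worker-slots to fill, someone must work at least ⌈9/4⌉ = 3 shifts, so k ≥ 3.
k = 3 works: Block 1→Yoon, Block 2→Olsen, Block 3→Yoon, Block 4→Yoon, Block 5→Olsen, Block 6→Watson, Block 7→Watson, Block 8→Olsen, Block 9→Watson.
Loads: Yoon 3, Olsen 3, Watson 3, Vasquez 0 — all ≤ 3.

3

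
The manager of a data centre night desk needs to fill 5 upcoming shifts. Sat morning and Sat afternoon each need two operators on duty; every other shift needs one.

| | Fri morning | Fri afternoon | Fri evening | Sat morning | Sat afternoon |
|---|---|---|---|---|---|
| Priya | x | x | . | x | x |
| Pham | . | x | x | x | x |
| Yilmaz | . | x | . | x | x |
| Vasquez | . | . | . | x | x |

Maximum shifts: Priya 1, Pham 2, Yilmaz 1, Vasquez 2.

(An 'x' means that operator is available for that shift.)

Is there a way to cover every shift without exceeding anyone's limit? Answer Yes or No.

Shifts {Fri morning, Fri afternoon, Fri evening, Sat morning, Sat afternoon} need 7 worker-slots in total, but the operators available for any of those shifts (Priya, Pham, Yilmaz, and Vasquez) can supply at most 6 among them. So no valid schedule exists.

No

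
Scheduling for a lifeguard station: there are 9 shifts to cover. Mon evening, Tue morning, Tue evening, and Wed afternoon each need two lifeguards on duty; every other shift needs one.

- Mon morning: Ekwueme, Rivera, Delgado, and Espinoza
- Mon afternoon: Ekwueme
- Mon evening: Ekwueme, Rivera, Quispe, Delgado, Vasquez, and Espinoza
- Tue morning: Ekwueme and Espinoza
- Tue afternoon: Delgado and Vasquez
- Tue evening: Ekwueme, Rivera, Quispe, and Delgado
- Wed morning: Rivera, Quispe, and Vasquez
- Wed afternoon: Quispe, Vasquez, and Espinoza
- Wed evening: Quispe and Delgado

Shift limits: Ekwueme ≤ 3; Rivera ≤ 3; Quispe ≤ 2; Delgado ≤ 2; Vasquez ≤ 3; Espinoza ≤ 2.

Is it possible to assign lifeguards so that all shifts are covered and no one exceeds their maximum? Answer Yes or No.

Mon afternoon can only be covered by Ekwueme, so that assignment is forced.
Tue morning can only be covered by Ekwueme and Espinoza, so that assignment is forced.
One valid schedule: Mon morning→Ekwueme, Mon afternoon→Ekwueme, Mon evening→Rivera+Vasquez, Tue morning→Ekwueme+Espinoza, Tue afternoon→Delgado, Tue evening→Rivera+Delgado, Wed morning→Rivera, Wed afternoon→Quispe+Vasquez, Wed evening→Quispe.
Loads: Ekwueme 3/3, Rivera 3/3, Quispe 2/2, Delgado 2/2, Vasquez 2/3, Espinoza 1/2 — all within limits.

Yes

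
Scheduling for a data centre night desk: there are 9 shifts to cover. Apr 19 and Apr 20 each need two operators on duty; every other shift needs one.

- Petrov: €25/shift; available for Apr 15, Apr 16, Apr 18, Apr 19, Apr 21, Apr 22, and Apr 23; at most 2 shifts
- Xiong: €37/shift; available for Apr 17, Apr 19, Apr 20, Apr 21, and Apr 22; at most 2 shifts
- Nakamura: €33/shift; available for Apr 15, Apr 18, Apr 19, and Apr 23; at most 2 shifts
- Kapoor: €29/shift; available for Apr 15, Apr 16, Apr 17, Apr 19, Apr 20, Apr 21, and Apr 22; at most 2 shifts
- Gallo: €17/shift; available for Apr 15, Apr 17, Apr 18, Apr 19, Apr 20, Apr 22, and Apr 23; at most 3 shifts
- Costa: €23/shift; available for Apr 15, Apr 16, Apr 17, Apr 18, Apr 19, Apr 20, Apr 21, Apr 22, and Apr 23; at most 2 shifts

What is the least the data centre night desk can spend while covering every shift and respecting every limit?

€271

Picking the cheapest available operator for each shift independently would cost €211, but that ignores the shift limits.
An optimal schedule: Apr 15→Nakamura, Apr 16→Costa, Apr 17→Gallo, Apr 18→Gallo, Apr 19→Kapoor+Nakamura, Apr 20→Gallo+Kapoor, Apr 21→Costa, Apr 22→Petrov, Apr 23→Petrov.
Total: 33 + 23 + 17 + 17 + 29 + 33 + 17 + 29 + 23 + 25 + 25 = €271.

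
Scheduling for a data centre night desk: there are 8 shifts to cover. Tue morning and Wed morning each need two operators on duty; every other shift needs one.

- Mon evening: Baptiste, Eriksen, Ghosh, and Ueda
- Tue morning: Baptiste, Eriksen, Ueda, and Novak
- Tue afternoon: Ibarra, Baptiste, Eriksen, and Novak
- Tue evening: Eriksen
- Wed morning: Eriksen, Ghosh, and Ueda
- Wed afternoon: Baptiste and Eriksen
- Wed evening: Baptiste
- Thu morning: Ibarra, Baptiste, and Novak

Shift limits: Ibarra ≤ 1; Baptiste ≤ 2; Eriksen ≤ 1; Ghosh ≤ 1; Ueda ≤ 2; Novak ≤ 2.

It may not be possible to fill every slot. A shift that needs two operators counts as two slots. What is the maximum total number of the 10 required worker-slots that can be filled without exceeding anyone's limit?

9

Total capacity across all operators is 1+2+1+1+2+2 = 9, and 10 slots are needed, so at most 9 can be filled.
An assignment achieving 9: Mon evening→Ueda, Tue morning→Novak, Tue afternoon→Novak, Tue evening→Eriksen, Wed morning→Ghosh+Ueda, Wed afternoon→Baptiste, Wed evening→Baptiste, Thu morning→Ibarra.
Loads: Ibarra 1/1, Baptiste 2/2, Eriksen 1/1, Ghosh 1/1, Ueda 2/2, Novak 2/2.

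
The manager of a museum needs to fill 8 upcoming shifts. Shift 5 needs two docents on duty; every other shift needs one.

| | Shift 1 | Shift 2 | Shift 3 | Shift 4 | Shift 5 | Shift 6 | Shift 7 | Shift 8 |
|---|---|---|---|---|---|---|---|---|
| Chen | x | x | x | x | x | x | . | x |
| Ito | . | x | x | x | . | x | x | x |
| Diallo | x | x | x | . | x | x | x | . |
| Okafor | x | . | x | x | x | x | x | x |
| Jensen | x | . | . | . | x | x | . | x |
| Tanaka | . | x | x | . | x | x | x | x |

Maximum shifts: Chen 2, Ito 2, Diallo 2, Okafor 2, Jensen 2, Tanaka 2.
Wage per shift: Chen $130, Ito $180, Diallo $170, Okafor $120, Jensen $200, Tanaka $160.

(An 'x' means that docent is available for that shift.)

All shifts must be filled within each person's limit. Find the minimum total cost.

$1340

Picking the cheapest available docent for each shift independently would cost $1100, but that ignores the shift limits.
An optimal schedule: Shift 1→Okafor, Shift 2→Chen, Shift 3→Chen, Shift 4→Okafor, Shift 5→Tanaka+Diallo, Shift 6→Diallo, Shift 7→Tanaka, Shift 8→Ito.
Total: 120 + 130 + 130 + 120 + 160 + 170 + 170 + 160 + 180 = $1340.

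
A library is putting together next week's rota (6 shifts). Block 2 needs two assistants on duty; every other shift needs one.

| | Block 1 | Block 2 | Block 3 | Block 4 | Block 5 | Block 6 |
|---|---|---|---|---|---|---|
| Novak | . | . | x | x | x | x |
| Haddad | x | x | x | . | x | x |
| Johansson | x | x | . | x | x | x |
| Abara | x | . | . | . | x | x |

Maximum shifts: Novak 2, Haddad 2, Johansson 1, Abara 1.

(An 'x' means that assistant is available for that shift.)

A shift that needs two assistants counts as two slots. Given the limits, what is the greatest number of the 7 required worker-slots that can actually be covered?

6

Total capacity across all assistants is 2+2+1+1 = 6, and 7 slots are needed, so at most 6 can be filled.
An assignment achieving 6: Block 1→Haddad, Block 2→Haddad+Johansson, Block 3→Novak, Block 4→Novak, Block 5→Abara.
Loads: Novak 2/2, Haddad 2/2, Johansson 1/1, Abara 1/1.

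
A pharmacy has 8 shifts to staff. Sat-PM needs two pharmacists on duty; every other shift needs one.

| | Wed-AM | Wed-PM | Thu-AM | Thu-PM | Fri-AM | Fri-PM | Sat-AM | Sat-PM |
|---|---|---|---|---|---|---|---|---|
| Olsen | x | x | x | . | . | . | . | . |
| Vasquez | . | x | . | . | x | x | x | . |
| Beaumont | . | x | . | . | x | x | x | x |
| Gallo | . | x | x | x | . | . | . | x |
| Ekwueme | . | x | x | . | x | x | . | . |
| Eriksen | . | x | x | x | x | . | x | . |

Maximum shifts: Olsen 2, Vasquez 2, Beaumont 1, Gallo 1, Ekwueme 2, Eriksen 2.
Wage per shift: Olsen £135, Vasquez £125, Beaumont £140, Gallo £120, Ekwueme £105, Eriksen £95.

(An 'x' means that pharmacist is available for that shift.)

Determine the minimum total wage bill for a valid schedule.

Wed-AM can only be covered by Olsen, so that assignment is forced.
Sat-PM can only be covered by Beaumont and Gallo, so that assignment is forced.
Picking the cheapest available pharmacist for each shift independently would cost £975, but that ignores the shift limits.
An optimal schedule: Wed-AM→Olsen, Wed-PM→Vasquez, Thu-AM→Ekwueme, Thu-PM→Eriksen, Fri-AM→Vasquez, Fri-PM→Ekwueme, Sat-AM→Eriksen, Sat-PM→Gallo+Beaumont.
Total: 135 + 125 + 105 + 95 + 125 + 105 + 95 + 120 + 140 = £1045.

£1045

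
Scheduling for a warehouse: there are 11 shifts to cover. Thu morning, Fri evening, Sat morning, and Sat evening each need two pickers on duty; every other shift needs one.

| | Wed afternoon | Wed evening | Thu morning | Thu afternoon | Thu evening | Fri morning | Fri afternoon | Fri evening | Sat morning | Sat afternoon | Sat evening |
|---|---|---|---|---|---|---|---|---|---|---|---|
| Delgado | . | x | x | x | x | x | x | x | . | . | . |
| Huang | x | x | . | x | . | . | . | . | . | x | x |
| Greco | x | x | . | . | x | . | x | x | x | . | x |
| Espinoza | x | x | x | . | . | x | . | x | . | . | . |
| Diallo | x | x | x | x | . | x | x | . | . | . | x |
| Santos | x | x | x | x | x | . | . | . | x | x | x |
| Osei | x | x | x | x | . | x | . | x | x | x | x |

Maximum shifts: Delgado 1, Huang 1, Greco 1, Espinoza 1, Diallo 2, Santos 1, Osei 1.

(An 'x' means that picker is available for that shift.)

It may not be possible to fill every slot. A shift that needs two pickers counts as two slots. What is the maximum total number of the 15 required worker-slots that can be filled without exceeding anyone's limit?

8

Total capacity across all pickers is 1+1+1+1+2+1+1 = 8, and 15 slots are needed, so at most 8 can be filled.
An assignment achieving 8: Thu morning→Diallo, Thu afternoon→Diallo, Thu evening→Delgado, Fri morning→Espinoza, Fri afternoon→Greco, Sat morning→Santos+Osei, Sat afternoon→Huang.
Loads: Delgado 1/1, Huang 1/1, Greco 1/1, Espinoza 1/1, Diallo 2/2, Santos 1/1, Osei 1/1.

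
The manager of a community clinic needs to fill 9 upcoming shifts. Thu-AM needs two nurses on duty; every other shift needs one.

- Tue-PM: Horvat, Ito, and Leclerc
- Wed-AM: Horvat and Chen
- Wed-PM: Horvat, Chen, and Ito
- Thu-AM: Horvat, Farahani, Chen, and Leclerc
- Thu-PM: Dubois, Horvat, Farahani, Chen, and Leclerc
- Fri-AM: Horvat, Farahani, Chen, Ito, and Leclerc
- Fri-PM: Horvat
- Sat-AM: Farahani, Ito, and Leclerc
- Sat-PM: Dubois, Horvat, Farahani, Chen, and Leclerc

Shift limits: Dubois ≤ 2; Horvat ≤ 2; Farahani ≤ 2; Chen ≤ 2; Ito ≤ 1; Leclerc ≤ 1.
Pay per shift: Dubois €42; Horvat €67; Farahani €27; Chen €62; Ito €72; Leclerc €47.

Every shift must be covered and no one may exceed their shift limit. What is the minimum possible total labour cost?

€515

Fri-PM can only be covered by Horvat, so that assignment is forced.
Picking the cheapest available nurse for each shift independently would cost €420, but that ignores the shift limits.
An optimal schedule: Tue-PM→Ito, Wed-AM→Horvat, Wed-PM→Chen, Thu-AM→Chen+Leclerc, Thu-PM→Dubois, Fri-AM→Farahani, Fri-PM→Horvat, Sat-AM→Farahani, Sat-PM→Dubois.
Total: 72 + 67 + 62 + 62 + 47 + 42 + 27 + 67 + 27 + 42 = €515.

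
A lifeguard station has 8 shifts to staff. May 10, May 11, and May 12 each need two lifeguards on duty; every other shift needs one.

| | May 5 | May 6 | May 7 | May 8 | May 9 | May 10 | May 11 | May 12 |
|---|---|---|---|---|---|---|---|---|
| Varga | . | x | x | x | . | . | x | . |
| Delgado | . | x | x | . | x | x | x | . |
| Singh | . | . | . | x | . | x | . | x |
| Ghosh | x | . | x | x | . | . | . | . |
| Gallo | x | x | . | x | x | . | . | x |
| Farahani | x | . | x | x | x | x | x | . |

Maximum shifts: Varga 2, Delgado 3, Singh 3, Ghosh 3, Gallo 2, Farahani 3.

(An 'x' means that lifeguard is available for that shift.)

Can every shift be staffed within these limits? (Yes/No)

Yes

May 12 can only be covered by Singh and Gallo, so that assignment is forced.
One valid schedule: May 5→Ghosh, May 6→Varga, May 7→Ghosh, May 8→Singh, May 9→Delgado, May 10→Delgado+Singh, May 11→Varga+Delgado, May 12→Singh+Gallo.
Loads: Varga 2/2, Delgado 3/3, Singh 3/3, Ghosh 2/3, Gallo 1/2, Farahani 0/3 — all within limits.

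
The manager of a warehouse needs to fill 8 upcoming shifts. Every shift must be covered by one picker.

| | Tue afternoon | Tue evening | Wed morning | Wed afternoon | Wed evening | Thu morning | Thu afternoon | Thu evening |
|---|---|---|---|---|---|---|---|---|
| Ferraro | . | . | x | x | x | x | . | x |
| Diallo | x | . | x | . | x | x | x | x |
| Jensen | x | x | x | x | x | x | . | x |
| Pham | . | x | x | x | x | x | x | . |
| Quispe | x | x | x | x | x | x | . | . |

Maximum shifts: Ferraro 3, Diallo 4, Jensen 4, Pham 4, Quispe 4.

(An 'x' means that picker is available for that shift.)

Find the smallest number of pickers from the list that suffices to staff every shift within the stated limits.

2

8 slots to fill and no one can take more than 4, so at least ⌈8/4⌉ = 2 pickers are needed.
Diallo and Jensen alone can cover everything: Tue afternoon→Diallo, Tue evening→Jensen, Wed morning→Diallo, Wed afternoon→Jensen, Wed evening→Diallo, Thu morning→Jensen, Thu afternoon→Diallo, Thu evening→Jensen.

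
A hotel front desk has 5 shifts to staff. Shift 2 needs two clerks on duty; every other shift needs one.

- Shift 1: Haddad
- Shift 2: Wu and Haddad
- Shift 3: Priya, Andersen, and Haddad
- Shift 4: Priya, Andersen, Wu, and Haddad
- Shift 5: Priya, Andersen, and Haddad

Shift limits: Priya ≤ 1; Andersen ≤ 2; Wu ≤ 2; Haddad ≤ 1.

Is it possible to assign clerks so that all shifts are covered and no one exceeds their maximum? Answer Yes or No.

Total capacity is 6 and 6 slots are needed, so capacity alone doesn't rule it out.
Shifts {Shift 1, Shift 2} need 3 worker-slots in total, but the clerks available for any of those shifts (Wu and Haddad) can supply at most 2 among them. So no valid schedule exists.

No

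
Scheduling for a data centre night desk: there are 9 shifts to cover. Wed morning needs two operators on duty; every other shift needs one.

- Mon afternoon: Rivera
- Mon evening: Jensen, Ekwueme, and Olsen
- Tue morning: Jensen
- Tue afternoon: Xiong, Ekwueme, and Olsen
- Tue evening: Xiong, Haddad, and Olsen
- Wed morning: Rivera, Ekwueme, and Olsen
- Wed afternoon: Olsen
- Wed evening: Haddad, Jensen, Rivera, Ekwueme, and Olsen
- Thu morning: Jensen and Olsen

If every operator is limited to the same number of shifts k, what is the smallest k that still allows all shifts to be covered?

With 6 operators and 10 worker-slots to fill, someone must work at least ⌈10/6⌉ = 2 shifts, so k ≥ 2.
k = 2 works: Mon afternoon→Rivera, Mon evening→Ekwueme, Tue morning→Jensen, Tue afternoon→Xiong, Tue evening→Xiong, Wed morning→Rivera+Ekwueme, Wed afternoon→Olsen, Wed evening→Haddad, Thu morning→Jensen.
Loads: Xiong 2, Haddad 1, Jensen 2, Rivera 2, Ekwueme 2, Olsen 1 — all ≤ 2.

2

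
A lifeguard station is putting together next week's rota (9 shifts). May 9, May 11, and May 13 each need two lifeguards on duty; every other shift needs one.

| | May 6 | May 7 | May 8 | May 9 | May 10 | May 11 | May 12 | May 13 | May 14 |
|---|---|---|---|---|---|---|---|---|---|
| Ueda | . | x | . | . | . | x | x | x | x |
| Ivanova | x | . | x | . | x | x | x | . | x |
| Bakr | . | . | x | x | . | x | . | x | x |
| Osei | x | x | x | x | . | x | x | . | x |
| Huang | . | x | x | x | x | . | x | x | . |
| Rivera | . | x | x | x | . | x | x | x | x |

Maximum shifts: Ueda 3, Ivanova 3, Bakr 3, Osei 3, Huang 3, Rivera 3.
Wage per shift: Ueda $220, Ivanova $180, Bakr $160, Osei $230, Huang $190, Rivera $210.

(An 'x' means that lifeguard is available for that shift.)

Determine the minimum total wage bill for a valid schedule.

Picking the cheapest available lifeguard for each shift independently would cost $2090, but that ignores the shift limits.
An optimal schedule: May 6→Ivanova, May 7→Huang, May 8→Bakr, May 9→Huang+Rivera, May 10→Ivanova, May 11→Bakr+Rivera, May 12→Ivanova, May 13→Huang+Rivera, May 14→Bakr.
Total: 180 + 190 + 160 + 190 + 210 + 180 + 160 + 210 + 180 + 190 + 210 + 160 = $2220.

$2220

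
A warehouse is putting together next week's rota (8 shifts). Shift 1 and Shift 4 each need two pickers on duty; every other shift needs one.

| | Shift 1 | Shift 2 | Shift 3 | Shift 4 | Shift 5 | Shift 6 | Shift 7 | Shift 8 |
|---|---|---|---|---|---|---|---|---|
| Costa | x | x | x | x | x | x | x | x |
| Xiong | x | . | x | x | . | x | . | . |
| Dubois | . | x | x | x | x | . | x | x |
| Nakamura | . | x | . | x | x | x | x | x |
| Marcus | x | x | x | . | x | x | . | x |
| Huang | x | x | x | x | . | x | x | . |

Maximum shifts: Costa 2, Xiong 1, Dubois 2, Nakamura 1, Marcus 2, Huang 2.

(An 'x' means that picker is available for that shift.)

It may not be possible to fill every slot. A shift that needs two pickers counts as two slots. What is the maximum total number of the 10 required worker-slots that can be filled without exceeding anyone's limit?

10

Total capacity across all pickers is 2+1+2+1+2+2 = 10, and 10 slots are needed, so at most 10 can be filled.
An assignment achieving 10: Shift 1→Costa+Xiong, Shift 2→Marcus, Shift 3→Marcus, Shift 4→Nakamura+Huang, Shift 5→Costa, Shift 6→Huang, Shift 7→Dubois, Shift 8→Dubois.
Loads: Costa 2/2, Xiong 1/1, Dubois 2/2, Nakamura 1/1, Marcus 2/2, Huang 2/2.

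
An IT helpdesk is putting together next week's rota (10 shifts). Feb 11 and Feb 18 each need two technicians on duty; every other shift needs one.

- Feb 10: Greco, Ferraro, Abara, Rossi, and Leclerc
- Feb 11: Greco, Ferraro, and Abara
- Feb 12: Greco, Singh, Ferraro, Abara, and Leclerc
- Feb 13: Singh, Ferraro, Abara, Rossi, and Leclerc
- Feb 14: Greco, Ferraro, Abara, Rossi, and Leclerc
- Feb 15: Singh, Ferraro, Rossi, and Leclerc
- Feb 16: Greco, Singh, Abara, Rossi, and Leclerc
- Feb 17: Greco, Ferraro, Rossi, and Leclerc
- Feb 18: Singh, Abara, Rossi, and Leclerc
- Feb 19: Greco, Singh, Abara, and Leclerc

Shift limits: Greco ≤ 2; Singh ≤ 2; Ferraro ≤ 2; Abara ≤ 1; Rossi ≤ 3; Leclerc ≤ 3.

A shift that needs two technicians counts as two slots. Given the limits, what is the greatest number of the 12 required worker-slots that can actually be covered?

Total capacity across all technicians is 2+2+2+1+3+3 = 13, and 12 slots are needed, so at most 12 can be filled.
An assignment achieving 12: Feb 10→Ferraro, Feb 11→Greco+Ferraro, Feb 12→Leclerc, Feb 13→Rossi, Feb 14→Rossi, Feb 15→Singh, Feb 16→Rossi, Feb 17→Greco, Feb 18→Singh+Abara, Feb 19→Leclerc.
Loads: Greco 2/2, Singh 2/2, Ferraro 2/2, Abara 1/1, Rossi 3/3, Leclerc 2/3.

12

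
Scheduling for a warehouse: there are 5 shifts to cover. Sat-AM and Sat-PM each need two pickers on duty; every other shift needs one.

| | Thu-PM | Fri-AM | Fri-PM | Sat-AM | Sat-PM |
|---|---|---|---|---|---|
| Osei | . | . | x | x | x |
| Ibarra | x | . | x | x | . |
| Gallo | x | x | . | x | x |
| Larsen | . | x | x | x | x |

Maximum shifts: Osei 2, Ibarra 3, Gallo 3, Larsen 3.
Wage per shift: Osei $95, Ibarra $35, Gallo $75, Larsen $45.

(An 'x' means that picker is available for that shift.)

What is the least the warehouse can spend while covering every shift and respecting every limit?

Picking the cheapest available picker for each shift independently would cost $315, and that bound is achievable.
An optimal schedule: Thu-PM→Ibarra, Fri-AM→Larsen, Fri-PM→Ibarra, Sat-AM→Ibarra+Larsen, Sat-PM→Larsen+Gallo.
Total: 35 + 45 + 35 + 35 + 45 + 45 + 75 = $315.

$315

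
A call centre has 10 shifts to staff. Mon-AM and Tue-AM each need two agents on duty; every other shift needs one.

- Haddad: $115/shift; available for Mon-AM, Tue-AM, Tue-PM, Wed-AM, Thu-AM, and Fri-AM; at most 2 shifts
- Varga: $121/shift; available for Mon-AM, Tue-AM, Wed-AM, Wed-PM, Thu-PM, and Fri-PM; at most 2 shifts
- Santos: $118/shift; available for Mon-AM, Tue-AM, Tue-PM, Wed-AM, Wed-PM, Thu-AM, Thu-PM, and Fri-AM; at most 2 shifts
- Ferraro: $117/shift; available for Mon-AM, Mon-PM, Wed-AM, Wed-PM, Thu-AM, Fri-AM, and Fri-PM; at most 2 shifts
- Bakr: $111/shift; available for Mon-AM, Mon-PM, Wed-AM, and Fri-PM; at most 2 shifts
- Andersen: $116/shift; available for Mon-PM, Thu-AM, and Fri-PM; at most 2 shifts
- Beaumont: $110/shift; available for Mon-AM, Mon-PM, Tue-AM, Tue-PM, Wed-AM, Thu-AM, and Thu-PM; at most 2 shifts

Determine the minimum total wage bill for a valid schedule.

Picking the cheapest available agent for each shift independently would cost $1339, but that ignores the shift limits.
An optimal schedule: Mon-AM→Ferraro+Santos, Mon-PM→Bakr, Tue-AM→Haddad+Santos, Tue-PM→Beaumont, Wed-AM→Bakr, Wed-PM→Ferraro, Thu-AM→Andersen, Thu-PM→Beaumont, Fri-AM→Haddad, Fri-PM→Andersen.
Total: 117 + 118 + 111 + 115 + 118 + 110 + 111 + 117 + 116 + 110 + 115 + 116 = $1374.

$1374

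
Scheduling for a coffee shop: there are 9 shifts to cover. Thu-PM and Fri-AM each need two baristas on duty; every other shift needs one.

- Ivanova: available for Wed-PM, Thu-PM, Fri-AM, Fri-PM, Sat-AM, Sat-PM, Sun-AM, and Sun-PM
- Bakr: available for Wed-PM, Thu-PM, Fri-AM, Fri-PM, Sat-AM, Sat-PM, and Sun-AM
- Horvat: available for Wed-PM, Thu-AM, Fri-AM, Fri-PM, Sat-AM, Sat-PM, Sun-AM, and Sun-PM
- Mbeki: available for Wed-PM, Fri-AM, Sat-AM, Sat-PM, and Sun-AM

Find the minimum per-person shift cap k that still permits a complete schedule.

With 4 baristas and 11 worker-slots to fill, someone must work at least ⌈11/4⌉ = 3 shifts, so k ≥ 3.
k = 3 works: Wed-PM→Bakr, Thu-AM→Horvat, Thu-PM→Ivanova+Bakr, Fri-AM→Horvat+Mbeki, Fri-PM→Ivanova, Sat-AM→Bakr, Sat-PM→Horvat, Sun-AM→Mbeki, Sun-PM→Ivanova.
Loads: Ivanova 3, Bakr 3, Horvat 3, Mbeki 2 — all ≤ 3.

3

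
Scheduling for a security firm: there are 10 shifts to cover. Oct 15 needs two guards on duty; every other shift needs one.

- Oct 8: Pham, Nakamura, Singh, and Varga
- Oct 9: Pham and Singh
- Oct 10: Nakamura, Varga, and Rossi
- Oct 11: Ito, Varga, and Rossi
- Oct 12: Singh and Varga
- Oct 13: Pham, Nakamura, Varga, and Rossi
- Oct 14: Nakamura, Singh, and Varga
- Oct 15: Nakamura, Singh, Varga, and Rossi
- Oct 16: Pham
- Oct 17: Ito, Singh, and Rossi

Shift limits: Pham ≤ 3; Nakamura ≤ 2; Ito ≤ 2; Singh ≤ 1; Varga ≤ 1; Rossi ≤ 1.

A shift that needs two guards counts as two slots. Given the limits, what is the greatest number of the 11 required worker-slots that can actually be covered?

10

Total capacity across all guards is 3+2+2+1+1+1 = 10, and 11 slots are needed, so at most 10 can be filled.
An assignment achieving 10: Oct 8→Pham, Oct 9→Pham, Oct 10→Nakamura, Oct 11→Ito, Oct 12→Singh, Oct 13→Varga, Oct 14→Nakamura, Oct 15→Rossi, Oct 16→Pham, Oct 17→Ito.
Loads: Pham 3/3, Nakamura 2/2, Ito 2/2, Singh 1/1, Varga 1/1, Rossi 1/1.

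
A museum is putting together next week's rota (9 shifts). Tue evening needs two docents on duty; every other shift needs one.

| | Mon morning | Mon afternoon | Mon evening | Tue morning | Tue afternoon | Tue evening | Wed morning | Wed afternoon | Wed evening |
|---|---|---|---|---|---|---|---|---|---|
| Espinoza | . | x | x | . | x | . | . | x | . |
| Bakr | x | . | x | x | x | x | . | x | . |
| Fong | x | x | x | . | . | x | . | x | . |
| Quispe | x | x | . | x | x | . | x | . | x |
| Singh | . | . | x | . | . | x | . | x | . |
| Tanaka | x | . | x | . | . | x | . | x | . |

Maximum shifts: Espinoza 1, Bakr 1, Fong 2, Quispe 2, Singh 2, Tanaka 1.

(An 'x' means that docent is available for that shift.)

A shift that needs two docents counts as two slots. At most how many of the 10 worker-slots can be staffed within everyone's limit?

9

Total capacity across all docents is 1+1+2+2+2+1 = 9, and 10 slots are needed, so at most 9 can be filled.
An assignment achieving 9: Mon morning→Fong, Mon afternoon→Espinoza, Mon evening→Singh, Tue morning→Bakr, Tue evening→Fong+Singh, Wed morning→Quispe, Wed afternoon→Tanaka, Wed evening→Quispe.
Loads: Espinoza 1/1, Bakr 1/1, Fong 2/2, Quispe 2/2, Singh 2/2, Tanaka 1/1.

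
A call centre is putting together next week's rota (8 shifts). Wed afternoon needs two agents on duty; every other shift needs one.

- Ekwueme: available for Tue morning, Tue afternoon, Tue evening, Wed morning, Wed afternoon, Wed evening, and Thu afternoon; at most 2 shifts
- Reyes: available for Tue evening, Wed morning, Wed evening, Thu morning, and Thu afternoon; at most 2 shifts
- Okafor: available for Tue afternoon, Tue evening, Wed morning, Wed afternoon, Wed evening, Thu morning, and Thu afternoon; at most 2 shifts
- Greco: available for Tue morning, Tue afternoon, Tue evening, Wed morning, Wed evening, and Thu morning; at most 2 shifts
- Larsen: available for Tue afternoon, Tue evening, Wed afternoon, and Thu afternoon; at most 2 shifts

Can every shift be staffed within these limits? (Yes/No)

One valid schedule: Tue morning→Ekwueme, Tue afternoon→Okafor, Tue evening→Greco, Wed morning→Reyes, Wed afternoon→Ekwueme+Okafor, Wed evening→Greco, Thu morning→Reyes, Thu afternoon→Larsen.
Loads: Ekwueme 2/2, Reyes 2/2, Okafor 2/2, Greco 2/2, Larsen 1/2 — all within limits.

Yes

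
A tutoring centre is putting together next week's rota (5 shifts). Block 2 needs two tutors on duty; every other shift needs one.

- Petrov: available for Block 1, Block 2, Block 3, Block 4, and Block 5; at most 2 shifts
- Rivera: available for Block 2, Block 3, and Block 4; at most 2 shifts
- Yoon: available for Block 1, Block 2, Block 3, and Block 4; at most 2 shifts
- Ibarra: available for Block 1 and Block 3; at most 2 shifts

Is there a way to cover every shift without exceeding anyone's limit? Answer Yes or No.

Yes

Block 5 can only be covered by Petrov, so that assignment is forced.
One valid schedule: Block 1→Petrov, Block 2→Rivera+Yoon, Block 3→Yoon, Block 4→Rivera, Block 5→Petrov.
Loads: Petrov 2/2, Rivera 2/2, Yoon 2/2, Ibarra 0/2 — all within limits.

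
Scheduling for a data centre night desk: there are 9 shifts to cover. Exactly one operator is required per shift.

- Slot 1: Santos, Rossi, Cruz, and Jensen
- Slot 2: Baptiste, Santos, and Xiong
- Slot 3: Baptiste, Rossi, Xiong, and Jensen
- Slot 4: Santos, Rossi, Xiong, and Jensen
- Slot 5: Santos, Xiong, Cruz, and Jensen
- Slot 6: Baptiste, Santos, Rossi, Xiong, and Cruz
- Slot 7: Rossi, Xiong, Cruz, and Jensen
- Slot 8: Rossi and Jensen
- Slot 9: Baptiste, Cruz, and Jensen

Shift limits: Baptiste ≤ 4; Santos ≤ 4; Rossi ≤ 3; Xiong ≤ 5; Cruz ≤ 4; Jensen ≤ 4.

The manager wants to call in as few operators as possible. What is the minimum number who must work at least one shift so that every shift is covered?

2

9 slots to fill and no one can take more than 5, so at least ⌈9/5⌉ = 2 operators are needed.
Xiong and Jensen alone can cover everything: Slot 1→Jensen, Slot 2→Xiong, Slot 3→Xiong, Slot 4→Xiong, Slot 5→Xiong, Slot 6→Xiong, Slot 7→Jensen, Slot 8→Jensen, Slot 9→Jensen.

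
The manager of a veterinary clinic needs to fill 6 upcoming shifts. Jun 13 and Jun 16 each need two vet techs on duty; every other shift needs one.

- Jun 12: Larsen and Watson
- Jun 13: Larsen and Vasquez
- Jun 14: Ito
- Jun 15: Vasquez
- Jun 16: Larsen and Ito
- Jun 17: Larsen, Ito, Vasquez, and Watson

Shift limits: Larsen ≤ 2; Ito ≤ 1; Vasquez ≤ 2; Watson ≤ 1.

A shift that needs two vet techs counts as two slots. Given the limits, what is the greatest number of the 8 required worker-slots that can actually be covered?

6

Total capacity across all vet techs is 2+1+2+1 = 6, and 8 slots are needed, so at most 6 can be filled.
An assignment achieving 6: Jun 12→Larsen, Jun 13→Larsen+Vasquez, Jun 14→Ito, Jun 15→Vasquez, Jun 17→Watson.
Loads: Larsen 2/2, Ito 1/1, Vasquez 2/2, Watson 1/1.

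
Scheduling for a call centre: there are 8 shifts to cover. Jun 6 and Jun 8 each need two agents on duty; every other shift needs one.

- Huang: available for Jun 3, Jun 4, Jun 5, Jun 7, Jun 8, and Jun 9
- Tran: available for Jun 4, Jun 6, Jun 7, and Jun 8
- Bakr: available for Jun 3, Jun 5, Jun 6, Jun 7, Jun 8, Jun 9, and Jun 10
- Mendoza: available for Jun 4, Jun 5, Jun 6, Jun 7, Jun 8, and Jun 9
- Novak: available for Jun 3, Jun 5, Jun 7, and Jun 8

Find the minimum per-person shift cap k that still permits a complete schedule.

With 5 agents and 10 worker-slots to fill, someone must work at least ⌈10/5⌉ = 2 shifts, so k ≥ 2.
k = 2 works: Jun 3→Huang, Jun 4→Huang, Jun 5→Mendoza, Jun 6→Tran+Bakr, Jun 7→Novak, Jun 8→Tran+Novak, Jun 9→Mendoza, Jun 10→Bakr.
Loads: Huang 2, Tran 2, Bakr 2, Mendoza 2, Novak 2 — all ≤ 2.

2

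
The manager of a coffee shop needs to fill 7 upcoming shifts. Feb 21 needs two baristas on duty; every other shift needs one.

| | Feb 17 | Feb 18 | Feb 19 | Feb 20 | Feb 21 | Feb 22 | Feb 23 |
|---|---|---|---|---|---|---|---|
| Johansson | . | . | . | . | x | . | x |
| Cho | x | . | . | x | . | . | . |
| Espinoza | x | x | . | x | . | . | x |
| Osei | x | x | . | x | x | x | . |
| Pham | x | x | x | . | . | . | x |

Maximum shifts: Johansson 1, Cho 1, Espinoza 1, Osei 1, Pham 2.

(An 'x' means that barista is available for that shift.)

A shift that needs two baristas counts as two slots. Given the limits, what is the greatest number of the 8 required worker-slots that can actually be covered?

Total capacity across all baristas is 1+1+1+1+2 = 6, and 8 slots are needed, so at most 6 can be filled.
An assignment achieving 6: Feb 18→Espinoza, Feb 19→Pham, Feb 20→Cho, Feb 21→Johansson, Feb 22→Osei, Feb 23→Pham.
Loads: Johansson 1/1, Cho 1/1, Espinoza 1/1, Osei 1/1, Pham 2/2.

6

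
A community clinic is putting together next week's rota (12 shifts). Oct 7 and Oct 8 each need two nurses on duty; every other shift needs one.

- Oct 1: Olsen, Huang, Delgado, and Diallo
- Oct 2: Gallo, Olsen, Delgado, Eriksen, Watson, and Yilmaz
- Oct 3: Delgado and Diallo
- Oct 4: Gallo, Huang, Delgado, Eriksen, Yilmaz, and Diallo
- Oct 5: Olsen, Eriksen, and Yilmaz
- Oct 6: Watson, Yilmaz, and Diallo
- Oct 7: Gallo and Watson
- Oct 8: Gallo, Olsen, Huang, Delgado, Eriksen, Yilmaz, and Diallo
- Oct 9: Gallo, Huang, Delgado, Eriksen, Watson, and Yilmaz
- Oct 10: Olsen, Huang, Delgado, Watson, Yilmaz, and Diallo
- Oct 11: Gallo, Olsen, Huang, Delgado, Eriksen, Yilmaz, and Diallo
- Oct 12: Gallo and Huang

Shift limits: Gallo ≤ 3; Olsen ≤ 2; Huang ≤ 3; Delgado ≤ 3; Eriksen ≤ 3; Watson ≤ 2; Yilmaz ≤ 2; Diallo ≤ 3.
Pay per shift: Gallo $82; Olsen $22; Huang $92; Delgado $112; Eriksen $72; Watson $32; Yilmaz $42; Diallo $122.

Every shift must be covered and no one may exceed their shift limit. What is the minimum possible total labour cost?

Oct 7 can only be covered by Gallo and Watson, so that assignment is forced.
Picking the cheapest available nurse for each shift independently would cost $588, but that ignores the shift limits.
An optimal schedule: Oct 1→Olsen, Oct 2→Yilmaz, Oct 3→Delgado, Oct 4→Yilmaz, Oct 5→Olsen, Oct 6→Watson, Oct 7→Watson+Gallo, Oct 8→Eriksen+Gallo, Oct 9→Eriksen, Oct 10→Huang, Oct 11→Eriksen, Oct 12→Gallo.
Total: 22 + 42 + 112 + 42 + 22 + 32 + 32 + 82 + 72 + 82 + 72 + 92 + 72 + 82 = $858.

$858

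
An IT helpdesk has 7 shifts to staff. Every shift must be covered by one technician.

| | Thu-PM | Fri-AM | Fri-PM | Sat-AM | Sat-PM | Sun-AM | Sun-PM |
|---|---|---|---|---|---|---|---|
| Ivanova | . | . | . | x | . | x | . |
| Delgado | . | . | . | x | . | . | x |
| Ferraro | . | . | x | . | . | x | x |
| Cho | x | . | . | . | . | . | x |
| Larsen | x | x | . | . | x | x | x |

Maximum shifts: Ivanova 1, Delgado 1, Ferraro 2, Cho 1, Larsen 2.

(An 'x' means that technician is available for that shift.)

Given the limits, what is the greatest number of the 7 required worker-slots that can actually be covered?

Total capacity across all technicians is 1+1+2+1+2 = 7, and 7 slots are needed, so at most 7 can be filled.
An assignment achieving 7: Thu-PM→Cho, Fri-AM→Larsen, Fri-PM→Ferraro, Sat-AM→Ivanova, Sat-PM→Larsen, Sun-AM→Ferraro, Sun-PM→Delgado.
Loads: Ivanova 1/1, Delgado 1/1, Ferraro 2/2, Cho 1/1, Larsen 2/2.

7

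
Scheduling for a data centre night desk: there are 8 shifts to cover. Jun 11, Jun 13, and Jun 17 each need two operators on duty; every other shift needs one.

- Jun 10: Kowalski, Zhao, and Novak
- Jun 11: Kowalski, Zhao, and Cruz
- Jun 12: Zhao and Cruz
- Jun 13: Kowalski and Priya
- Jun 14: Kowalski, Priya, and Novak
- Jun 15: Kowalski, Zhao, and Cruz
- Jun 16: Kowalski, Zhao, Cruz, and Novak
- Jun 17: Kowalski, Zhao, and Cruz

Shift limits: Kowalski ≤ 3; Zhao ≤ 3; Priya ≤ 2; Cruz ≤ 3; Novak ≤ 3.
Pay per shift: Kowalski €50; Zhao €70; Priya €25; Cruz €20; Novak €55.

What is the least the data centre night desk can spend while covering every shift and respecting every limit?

€440

Jun 13 can only be covered by Kowalski and Priya, so that assignment is forced.
Picking the cheapest available operator for each shift independently would cost €350, but that ignores the shift limits.
An optimal schedule: Jun 10→Novak, Jun 11→Cruz+Kowalski, Jun 12→Cruz, Jun 13→Priya+Kowalski, Jun 14→Priya, Jun 15→Cruz, Jun 16→Novak, Jun 17→Kowalski+Zhao.
Total: 55 + 20 + 50 + 20 + 25 + 50 + 25 + 20 + 55 + 50 + 70 = €440.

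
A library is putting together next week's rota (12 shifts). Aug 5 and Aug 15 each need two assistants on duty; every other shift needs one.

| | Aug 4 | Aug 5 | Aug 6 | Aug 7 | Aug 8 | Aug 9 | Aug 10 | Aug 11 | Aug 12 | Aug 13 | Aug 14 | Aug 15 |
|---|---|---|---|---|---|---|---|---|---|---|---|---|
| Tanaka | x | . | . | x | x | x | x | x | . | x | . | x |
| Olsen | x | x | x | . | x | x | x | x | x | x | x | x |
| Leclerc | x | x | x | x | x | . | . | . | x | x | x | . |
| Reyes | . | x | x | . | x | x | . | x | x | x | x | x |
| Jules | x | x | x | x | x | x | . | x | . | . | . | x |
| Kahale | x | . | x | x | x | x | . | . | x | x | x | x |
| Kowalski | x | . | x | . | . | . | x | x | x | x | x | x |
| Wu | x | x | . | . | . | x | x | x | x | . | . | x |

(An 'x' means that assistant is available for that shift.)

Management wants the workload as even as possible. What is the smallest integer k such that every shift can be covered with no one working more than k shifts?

2

With 8 assistants and 14 worker-slots to fill, someone must work at least ⌈14/8⌉ = 2 shifts, so k ≥ 2.
k = 2 works: Aug 4→Jules, Aug 5→Jules+Wu, Aug 6→Olsen, Aug 7→Tanaka, Aug 8→Leclerc, Aug 9→Reyes, Aug 10→Tanaka, Aug 11→Reyes, Aug 12→Leclerc, Aug 13→Kahale, Aug 14→Olsen, Aug 15→Kahale+Kowalski.
Loads: Tanaka 2, Olsen 2, Leclerc 2, Reyes 2, Jules 2, Kahale 2, Kowalski 1, Wu 1 — all ≤ 2.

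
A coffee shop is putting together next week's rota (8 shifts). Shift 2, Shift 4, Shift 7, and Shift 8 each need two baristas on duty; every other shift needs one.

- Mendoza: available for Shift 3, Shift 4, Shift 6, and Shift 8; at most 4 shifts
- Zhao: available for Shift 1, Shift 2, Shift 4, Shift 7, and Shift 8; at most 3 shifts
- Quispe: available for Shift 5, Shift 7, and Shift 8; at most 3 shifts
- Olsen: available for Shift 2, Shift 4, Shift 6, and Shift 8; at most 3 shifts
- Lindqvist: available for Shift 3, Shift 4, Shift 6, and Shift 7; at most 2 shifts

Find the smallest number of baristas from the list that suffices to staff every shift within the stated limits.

4

12 slots to fill and no one can take more than 4, so at least ⌈12/4⌉ = 3 baristas are needed.
Any 3 baristas together have capacity at most 4+3+3 = 10 < 12 slots, so 3 can never suffice.
Mendoza, Zhao, Quispe, and Olsen alone can cover everything: Shift 1→Zhao, Shift 2→Zhao+Olsen, Shift 3→Mendoza, Shift 4→Mendoza+Olsen, Shift 5→Quispe, Shift 6→Mendoza, Shift 7→Zhao+Quispe, Shift 8→Mendoza+Quispe.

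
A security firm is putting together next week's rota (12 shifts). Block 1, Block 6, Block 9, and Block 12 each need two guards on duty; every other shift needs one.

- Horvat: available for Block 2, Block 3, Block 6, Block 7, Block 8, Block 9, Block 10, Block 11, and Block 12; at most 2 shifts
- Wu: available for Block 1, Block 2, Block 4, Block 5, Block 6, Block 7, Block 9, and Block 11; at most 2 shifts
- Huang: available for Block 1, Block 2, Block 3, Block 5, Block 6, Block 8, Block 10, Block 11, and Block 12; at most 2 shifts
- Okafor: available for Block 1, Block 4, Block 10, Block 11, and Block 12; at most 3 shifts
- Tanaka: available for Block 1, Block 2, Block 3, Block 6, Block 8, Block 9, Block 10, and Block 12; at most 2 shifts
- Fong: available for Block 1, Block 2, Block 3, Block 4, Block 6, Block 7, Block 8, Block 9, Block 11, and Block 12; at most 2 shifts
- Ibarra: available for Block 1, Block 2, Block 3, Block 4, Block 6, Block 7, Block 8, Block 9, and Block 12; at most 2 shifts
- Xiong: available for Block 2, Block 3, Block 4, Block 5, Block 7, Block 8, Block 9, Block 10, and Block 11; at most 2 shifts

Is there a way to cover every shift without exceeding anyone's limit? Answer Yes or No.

One valid schedule: Block 1→Okafor+Tanaka, Block 2→Tanaka, Block 3→Huang, Block 4→Wu, Block 5→Wu, Block 6→Fong+Ibarra, Block 7→Horvat, Block 8→Huang, Block 9→Fong+Xiong, Block 10→Horvat, Block 11→Okafor, Block 12→Okafor+Ibarra.
Loads: Horvat 2/2, Wu 2/2, Huang 2/2, Okafor 3/3, Tanaka 2/2, Fong 2/2, Ibarra 2/2, Xiong 1/2 — all within limits.

Yes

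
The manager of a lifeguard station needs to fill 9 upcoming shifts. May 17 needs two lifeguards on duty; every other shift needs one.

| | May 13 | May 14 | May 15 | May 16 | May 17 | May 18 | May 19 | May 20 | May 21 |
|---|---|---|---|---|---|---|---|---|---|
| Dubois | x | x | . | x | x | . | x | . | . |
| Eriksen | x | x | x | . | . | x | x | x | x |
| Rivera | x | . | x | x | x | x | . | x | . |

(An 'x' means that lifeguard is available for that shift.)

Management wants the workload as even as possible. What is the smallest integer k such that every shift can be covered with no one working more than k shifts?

4

With 3 lifeguards and 10 worker-slots to fill, someone must work at least ⌈10/3⌉ = 4 shifts, so k ≥ 4.
k = 4 works: May 13→Rivera, May 14→Dubois, May 15→Eriksen, May 16→Dubois, May 17→Dubois+Rivera, May 18→Eriksen, May 19→Dubois, May 20→Eriksen, May 21→Eriksen.
Loads: Dubois 4, Eriksen 4, Rivera 2 — all ≤ 4.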